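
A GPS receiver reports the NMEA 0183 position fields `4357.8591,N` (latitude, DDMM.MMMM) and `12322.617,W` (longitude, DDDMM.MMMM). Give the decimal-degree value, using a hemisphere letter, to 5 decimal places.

43.96432° N, 123.37695° W

Latitude: degrees = first 2 digits = 43, minutes = 57.8591; 43 + 57.8591/60 = 43.964318
λ: degrees = first 3 digits = 123, minutes = 22.617; 123 + 22.617/60 = 123.376950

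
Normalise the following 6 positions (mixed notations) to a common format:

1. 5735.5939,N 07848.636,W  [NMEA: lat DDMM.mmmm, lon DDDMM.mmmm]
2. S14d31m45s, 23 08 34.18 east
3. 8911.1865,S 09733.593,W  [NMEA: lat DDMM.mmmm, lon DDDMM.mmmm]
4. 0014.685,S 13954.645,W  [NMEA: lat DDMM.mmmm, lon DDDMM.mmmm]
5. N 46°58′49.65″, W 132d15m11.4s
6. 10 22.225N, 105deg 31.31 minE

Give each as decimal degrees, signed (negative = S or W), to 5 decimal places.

1. 57.59323, -78.81060
2. -14.52917, 23.14283
3. -89.18644, -97.55988
4. -0.24475, -139.91075
5. 46.98046, -132.25317
6. 10.37042, 105.52183

Point 1:
  φ: split at 2 digits → 57° and 35.5939′; 57 + 35.5939/60 = 57.593232
  N → positive
  λ: degrees = first 3 digits = 78, minutes = 48.636; 78 + 48.636/60 = 78.810600
  hemisphere W, so the sign is −
Point 2:
  Latitude: 14 + 31/60 + 45/3600 = 14.529167
  S → negative
  λ: 23 + 8/60 + 34.18/3600 = 23.142828
  E → positive
Point 3:
  Latitude: degrees = first 2 digits = 89, minutes = 11.1865; 89 + 11.1865/60 = 89.186442
  S → negative
  Longitude: split at 3 digits → 097° and 33.593′; 97 + 33.593/60 = 97.559883
  W → negative
Point 4:
  Latitude: degrees = first 2 digits = 0, minutes = 14.685; 0 + 14.685/60 = 0.244750
  hemisphere S, so the sign is −
  λ: degrees = first 3 digits = 139, minutes = 54.645; 139 + 54.645/60 = 139.910750
  hemisphere W, so the sign is −
Point 5:
  Latitude: 58′ + 49.65″ = 58.82750′; 46 + 58.82750/60 = 46.980458
  N → positive
  Lon: 15′ + 11.4″ = 15.19000′; 132 + 15.19000/60 = 132.253167
  W → negative
Point 6:
  φ: 10 + 22.225/60 = 10.370417
  N → positive
  λ: 105 + 31.31/60 = 105.521833
  E ⇒ keep positive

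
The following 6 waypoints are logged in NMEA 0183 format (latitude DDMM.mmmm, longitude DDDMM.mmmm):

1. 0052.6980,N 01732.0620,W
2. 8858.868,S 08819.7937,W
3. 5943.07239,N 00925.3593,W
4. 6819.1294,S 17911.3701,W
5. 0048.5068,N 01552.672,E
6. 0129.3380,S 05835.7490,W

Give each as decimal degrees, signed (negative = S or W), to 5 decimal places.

1. 0.87830, -17.53437
2. -88.98113, -88.32990
3. 59.71787, -9.42266
4. -68.31882, -179.18950
5. 0.80845, 15.87787
6. -1.48897, -58.59582

Point 1:
  Latitude: degrees = first 2 digits = 0, minutes = 52.698; 0 + 52.698/60 = 0.878300
  N → positive
  Lon: degrees = first 3 digits = 17, minutes = 32.062; 17 + 32.062/60 = 17.534367
  hemisphere W, so the sign is −
Point 2:
  Lat: split at 2 digits → 88° and 58.868′; 88 + 58.868/60 = 88.981133
  hemisphere S, so the sign is −
  λ: degrees = first 3 digits = 88, minutes = 19.7937; 88 + 19.7937/60 = 88.329895
  hemisphere W, so the sign is −
Point 3:
  φ: split at 2 digits → 59° and 43.07239′; 59 + 43.07239/60 = 59.717873
  N → positive
  Longitude: split at 3 digits → 009° and 25.3593′; 9 + 25.3593/60 = 9.422655
  W → negative
Point 4:
  Latitude: degrees = first 2 digits = 68, minutes = 19.1294; 68 + 19.1294/60 = 68.318823
  S → negative
  λ: split at 3 digits → 179° and 11.3701′; 179 + 11.3701/60 = 179.189502
  hemisphere W, so the sign is −
Point 5:
  φ: degrees = first 2 digits = 0, minutes = 48.5068; 0 + 48.5068/60 = 0.808447
  N ⇒ keep positive
  Lon: degrees = first 3 digits = 15, minutes = 52.672; 15 + 52.672/60 = 15.877867
  E → positive
Point 6:
  φ: split at 2 digits → 01° and 29.338′; 1 + 29.338/60 = 1.488967
  S → negative
  Longitude: split at 3 digits → 058° and 35.749′; 58 + 35.749/60 = 58.595817
  W → negative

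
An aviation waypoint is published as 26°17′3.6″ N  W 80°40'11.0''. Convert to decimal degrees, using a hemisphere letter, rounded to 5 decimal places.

26.28433° N, 80.66972° W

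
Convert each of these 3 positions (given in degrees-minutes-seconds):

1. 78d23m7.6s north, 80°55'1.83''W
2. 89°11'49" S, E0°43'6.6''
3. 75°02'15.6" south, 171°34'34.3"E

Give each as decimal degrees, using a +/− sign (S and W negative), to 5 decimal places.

1. 78.38544, -80.91718
2. -89.19694, 0.71850
3. -75.03767, 171.57619

Point 1:
  φ: 23′ + 7.6″ = 23.12667′; 78 + 23.12667/60 = 78.385444
  N ⇒ keep positive
  Longitude: 80° + 55/60 + 1.83/3600 = 80 + 0.916667 + 0.000508 = 80.917175
  W ⇒ negate
Point 2:
  Lat: 11′ + 49″ = 11.81667′; 89 + 11.81667/60 = 89.196944
  S ⇒ negate
  Longitude: 0 + 43/60 + 6.6/3600 = 0.718500
  E → positive
Point 3:
  φ: 75° + 2/60 + 15.6/3600 = 75 + 0.033333 + 0.004333 = 75.037667
  hemisphere S, so the sign is −
  Lon: 171° + 34/60 + 34.3/3600 = 171 + 0.566667 + 0.009528 = 171.576194
  E → positive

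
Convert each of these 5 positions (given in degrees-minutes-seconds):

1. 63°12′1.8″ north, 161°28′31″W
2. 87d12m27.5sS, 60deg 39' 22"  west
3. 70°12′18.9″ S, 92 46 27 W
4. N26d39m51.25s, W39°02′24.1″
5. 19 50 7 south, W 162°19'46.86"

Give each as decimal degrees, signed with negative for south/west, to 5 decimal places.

1. 63.20050, -161.47528
2. -87.20764, -60.65611
3. -70.20525, -92.77417
4. 26.66424, -39.04003
5. -19.83528, -162.32968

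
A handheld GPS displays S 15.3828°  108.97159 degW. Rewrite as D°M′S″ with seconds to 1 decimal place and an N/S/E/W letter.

15°22′58.1″ S, 108°58′17.7″ W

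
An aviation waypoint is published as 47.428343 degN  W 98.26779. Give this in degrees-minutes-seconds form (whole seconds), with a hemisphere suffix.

47°25′42″ N, 98°16′4″ W

φ: 0.428343° → 25.70058′; 0.70058 × 60 = 42.03″
Lon: 0.267790° → 16.06740′; 0.06740 × 60 = 4.04″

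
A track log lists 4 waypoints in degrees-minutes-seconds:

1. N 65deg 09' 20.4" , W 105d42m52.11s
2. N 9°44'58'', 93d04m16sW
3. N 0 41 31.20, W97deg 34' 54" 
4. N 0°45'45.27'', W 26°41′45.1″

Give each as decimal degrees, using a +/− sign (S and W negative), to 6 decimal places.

1. 65.155667, -105.714475
2. 9.749444, -93.071111
3. 0.692000, -97.581667
4. 0.762575, -26.695861

Point 1:
  φ: 65 + 9/60 + 20.4/3600 = 65.1556667
  N ⇒ keep positive
  Lon: 105° + 42/60 + 52.11/3600 = 105 + 0.700000 + 0.014475 = 105.7144750
  W → negative
Point 2:
  Lat: 9° + 44/60 + 58/3600 = 9 + 0.733333 + 0.016111 = 9.7494444
  N ⇒ keep positive
  Longitude: 4′ + 16″ = 4.26667′; 93 + 4.26667/60 = 93.0711111
  hemisphere W, so the sign is −
Point 3:
  φ: 0 + 41/60 + 31.2/3600 = 0.6920000
  N → positive
  Lon: 97° + 34/60 + 54/3600 = 97 + 0.566667 + 0.015000 = 97.5816667
  W ⇒ negate
Point 4:
  Lat: 0 + 45/60 + 45.27/3600 = 0.7625750
  N ⇒ keep positive
  λ: 26° + 41/60 + 45.1/3600 = 26 + 0.683333 + 0.012528 = 26.6958611
  W ⇒ negate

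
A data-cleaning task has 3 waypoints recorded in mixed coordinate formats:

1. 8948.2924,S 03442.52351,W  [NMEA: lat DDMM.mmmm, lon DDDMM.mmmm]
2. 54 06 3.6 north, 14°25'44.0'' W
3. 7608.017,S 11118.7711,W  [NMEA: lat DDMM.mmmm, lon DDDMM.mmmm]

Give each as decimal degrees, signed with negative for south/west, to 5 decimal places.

1. -89.80487, -34.70873
2. 54.10100, -14.42889
3. -76.13362, -111.31285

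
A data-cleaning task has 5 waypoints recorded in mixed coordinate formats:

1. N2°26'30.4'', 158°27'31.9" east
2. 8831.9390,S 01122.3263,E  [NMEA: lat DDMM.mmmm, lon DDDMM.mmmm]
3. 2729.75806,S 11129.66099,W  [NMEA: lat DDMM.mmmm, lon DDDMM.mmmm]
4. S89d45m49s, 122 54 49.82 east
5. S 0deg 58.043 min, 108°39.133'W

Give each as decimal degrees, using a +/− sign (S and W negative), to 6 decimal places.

1. 2.441778, 158.458861
2. -88.532317, 11.372105
3. -27.495968, -111.494350
4. -89.763611, 122.913839
5. -0.967383, -108.652217

Point 1:
  Lat: 2° + 26/60 + 30.4/3600 = 2 + 0.433333 + 0.008444 = 2.4417778
  N → positive
  Lon: 158 + 27/60 + 31.9/3600 = 158.4588611
  E → positive
Point 2:
  Lat: split at 2 digits → 88° and 31.939′; 88 + 31.939/60 = 88.5323167
  hemisphere S, so the sign is −
  Longitude: degrees = first 3 digits = 11, minutes = 22.3263; 11 + 22.3263/60 = 11.3721050
  E → positive
Point 3:
  Latitude: split at 2 digits → 27° and 29.75806′; 27 + 29.75806/60 = 27.4959677
  S ⇒ negate
  Longitude: degrees = first 3 digits = 111, minutes = 29.66099; 111 + 29.66099/60 = 111.4943498
  W ⇒ negate
Point 4:
  φ: 45′ + 49″ = 45.81667′; 89 + 45.81667/60 = 89.7636111
  S → negative
  λ: 122° + 54/60 + 49.82/3600 = 122 + 0.900000 + 0.013839 = 122.9138389
  E → positive
Point 5:
  Lat: 58.043′ = 0.967383°; total 0.9673833
  S → negative
  Longitude: 108 + 39.133/60 = 108.6522167
  W ⇒ negate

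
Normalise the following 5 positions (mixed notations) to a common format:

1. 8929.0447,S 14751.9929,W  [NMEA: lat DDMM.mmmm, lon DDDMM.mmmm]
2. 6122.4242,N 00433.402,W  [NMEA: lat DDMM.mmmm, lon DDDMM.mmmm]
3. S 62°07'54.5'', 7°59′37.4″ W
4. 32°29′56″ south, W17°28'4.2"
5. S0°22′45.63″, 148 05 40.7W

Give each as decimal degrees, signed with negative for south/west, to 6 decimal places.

1. -89.484078, -147.866548
2. 61.373737, -4.556700
3. -62.131806, -7.993722
4. -32.498889, -17.467833
5. -0.379342, -148.094639

Point 1:
  φ: split at 2 digits → 89° and 29.0447′; 89 + 29.0447/60 = 89.4840783
  S → negative
  Longitude: degrees = first 3 digits = 147, minutes = 51.9929; 147 + 51.9929/60 = 147.8665483
  W → negative
Point 2:
  Lat: split at 2 digits → 61° and 22.4242′; 61 + 22.4242/60 = 61.3737367
  N → positive
  λ: split at 3 digits → 004° and 33.402′; 4 + 33.402/60 = 4.5567000
  W → negative
Point 3:
  φ: 7′ + 54.5″ = 7.90833′; 62 + 7.90833/60 = 62.1318056
  hemisphere S, so the sign is −
  λ: 7 + 59/60 + 37.4/3600 = 7.9937222
  W → negative
Point 4:
  Latitude: 32° + 29/60 + 56/3600 = 32 + 0.483333 + 0.015556 = 32.4988889
  S → negative
  Longitude: 17 + 28/60 + 4.2/3600 = 17.4678333
  W → negative
Point 5:
  Lat: 22′ + 45.63″ = 22.76050′; 0 + 22.76050/60 = 0.3793417
  hemisphere S, so the sign is −
  λ: 5′ + 40.7″ = 5.67833′; 148 + 5.67833/60 = 148.0946389
  hemisphere W, so the sign is −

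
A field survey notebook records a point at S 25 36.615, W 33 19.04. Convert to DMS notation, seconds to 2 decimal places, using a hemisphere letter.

25°36′36.90″ S, 33°19′2.40″ W

Lat: 36.61500′ → 36′ and 0.61500 × 60 = 36.9000″
λ: 19.04000′ → 19′ and 0.04000 × 60 = 2.4000″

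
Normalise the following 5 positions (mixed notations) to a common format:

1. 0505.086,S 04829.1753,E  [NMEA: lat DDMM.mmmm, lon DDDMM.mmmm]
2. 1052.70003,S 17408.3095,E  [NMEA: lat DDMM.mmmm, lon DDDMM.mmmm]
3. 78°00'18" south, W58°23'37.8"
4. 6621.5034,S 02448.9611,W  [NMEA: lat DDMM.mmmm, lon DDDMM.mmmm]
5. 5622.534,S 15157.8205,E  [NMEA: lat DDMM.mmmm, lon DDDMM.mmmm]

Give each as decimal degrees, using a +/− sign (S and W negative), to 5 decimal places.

Point 1:
  Lat: degrees = first 2 digits = 5, minutes = 5.086; 5 + 5.086/60 = 5.084767
  S ⇒ negate
  λ: degrees = first 3 digits = 48, minutes = 29.1753; 48 + 29.1753/60 = 48.486255
  E → positive
Point 2:
  φ: split at 2 digits → 10° and 52.70003′; 10 + 52.70003/60 = 10.878334
  hemisphere S, so the sign is −
  λ: degrees = first 3 digits = 174, minutes = 8.3095; 174 + 8.3095/60 = 174.138492
  E ⇒ keep positive
Point 3:
  Latitude: 78° + 0/60 + 18/3600 = 78 + 0.000000 + 0.005000 = 78.005000
  S ⇒ negate
  Longitude: 58° + 23/60 + 37.8/3600 = 58 + 0.383333 + 0.010500 = 58.393833
  hemisphere W, so the sign is −
Point 4:
  φ: degrees = first 2 digits = 66, minutes = 21.5034; 66 + 21.5034/60 = 66.358390
  S ⇒ negate
  Longitude: split at 3 digits → 024° and 48.9611′; 24 + 48.9611/60 = 24.816018
  W → negative
Point 5:
  Latitude: split at 2 digits → 56° and 22.534′; 56 + 22.534/60 = 56.375567
  hemisphere S, so the sign is −
  Lon: degrees = first 3 digits = 151, minutes = 57.8205; 151 + 57.8205/60 = 151.963675
  E → positive

1. -5.08477, 48.48626
2. -10.87833, 174.13849
3. -78.00500, -58.39383
4. -66.35839, -24.81602
5. -56.37557, 151.96368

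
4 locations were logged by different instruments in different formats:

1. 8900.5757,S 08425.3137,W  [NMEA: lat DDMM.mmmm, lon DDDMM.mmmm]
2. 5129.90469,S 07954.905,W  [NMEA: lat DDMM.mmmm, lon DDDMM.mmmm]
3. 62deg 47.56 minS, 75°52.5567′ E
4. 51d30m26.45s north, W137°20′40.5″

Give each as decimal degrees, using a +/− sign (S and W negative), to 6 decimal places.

Point 1:
  φ: degrees = first 2 digits = 89, minutes = 0.5757; 89 + 0.5757/60 = 89.0095950
  hemisphere S, so the sign is −
  Lon: degrees = first 3 digits = 84, minutes = 25.3137; 84 + 25.3137/60 = 84.4218950
  W → negative
Point 2:
  Latitude: degrees = first 2 digits = 51, minutes = 29.90469; 51 + 29.90469/60 = 51.4984115
  hemisphere S, so the sign is −
  Lon: degrees = first 3 digits = 79, minutes = 54.905; 79 + 54.905/60 = 79.9150833
  W → negative
Point 3:
  Lat: 47.56′ = 0.792667°; total 62.7926667
  S ⇒ negate
  Lon: 52.5567′ = 0.875945°; total 75.8759450
  E ⇒ keep positive
Point 4:
  Latitude: 51 + 30/60 + 26.45/3600 = 51.5073472
  N → positive
  Lon: 20′ + 40.5″ = 20.67500′; 137 + 20.67500/60 = 137.3445833
  W → negative

1. -89.009595, -84.421895
2. -51.498412, -79.915083
3. -62.792667, 75.875945
4. 51.507347, -137.344583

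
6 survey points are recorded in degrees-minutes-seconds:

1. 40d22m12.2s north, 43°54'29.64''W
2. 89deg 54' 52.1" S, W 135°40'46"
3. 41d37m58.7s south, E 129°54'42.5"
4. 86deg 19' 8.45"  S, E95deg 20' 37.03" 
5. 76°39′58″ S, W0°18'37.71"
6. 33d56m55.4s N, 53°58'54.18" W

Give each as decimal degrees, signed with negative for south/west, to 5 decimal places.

1. 40.37006, -43.90823
2. -89.91447, -135.67944
3. -41.63297, 129.91181
4. -86.31901, 95.34362
5. -76.66611, -0.31048
6. 33.94872, -53.98172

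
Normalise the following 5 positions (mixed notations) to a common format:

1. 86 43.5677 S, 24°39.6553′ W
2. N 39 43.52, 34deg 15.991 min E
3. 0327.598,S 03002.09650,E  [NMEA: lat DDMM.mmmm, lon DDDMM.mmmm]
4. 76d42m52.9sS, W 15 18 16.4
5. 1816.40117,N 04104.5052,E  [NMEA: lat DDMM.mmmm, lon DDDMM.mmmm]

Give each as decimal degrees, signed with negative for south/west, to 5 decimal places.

Point 1:
  φ: 86 + 43.5677/60 = 86.726128
  hemisphere S, so the sign is −
  Longitude: 24 + 39.6553/60 = 24.660922
  hemisphere W, so the sign is −
Point 2:
  Lat: 43.52′ = 0.725333°; total 39.725333
  N ⇒ keep positive
  Longitude: 15.991′ = 0.266517°; total 34.266517
  E ⇒ keep positive
Point 3:
  Latitude: degrees = first 2 digits = 3, minutes = 27.598; 3 + 27.598/60 = 3.459967
  S ⇒ negate
  Lon: degrees = first 3 digits = 30, minutes = 2.0965; 30 + 2.0965/60 = 30.034942
  E ⇒ keep positive
Point 4:
  Lat: 42′ + 52.9″ = 42.88167′; 76 + 42.88167/60 = 76.714694
  S ⇒ negate
  Lon: 15 + 18/60 + 16.4/3600 = 15.304556
  hemisphere W, so the sign is −
Point 5:
  φ: split at 2 digits → 18° and 16.40117′; 18 + 16.40117/60 = 18.273353
  N ⇒ keep positive
  Lon: degrees = first 3 digits = 41, minutes = 4.5052; 41 + 4.5052/60 = 41.075087
  E ⇒ keep positive

1. -86.72613, -24.66092
2. 39.72533, 34.26652
3. -3.45997, 30.03494
4. -76.71469, -15.30456
5. 18.27335, 41.07509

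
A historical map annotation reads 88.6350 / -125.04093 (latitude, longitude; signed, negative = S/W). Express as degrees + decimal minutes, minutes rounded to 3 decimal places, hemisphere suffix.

88° 38.100′ N, 125° 2.456′ W

Lat: fractional part 0.635000 → 38.10000 minutes
Longitude is negative → W; |value| = 125.040930
λ: 125° + 0.040930 × 60 = 125° 2.45580′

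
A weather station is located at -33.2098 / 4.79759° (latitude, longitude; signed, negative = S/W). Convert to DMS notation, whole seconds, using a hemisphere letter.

33°12′35″ S, 4°47′51″ E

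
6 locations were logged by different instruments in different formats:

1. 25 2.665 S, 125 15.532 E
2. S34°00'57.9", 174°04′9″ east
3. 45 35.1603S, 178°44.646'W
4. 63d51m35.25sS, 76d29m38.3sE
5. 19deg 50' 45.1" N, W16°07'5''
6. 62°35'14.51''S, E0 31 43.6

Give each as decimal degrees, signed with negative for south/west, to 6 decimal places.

1. -25.044417, 125.258867
2. -34.016083, 174.069167
3. -45.586005, -178.744100
4. -63.859792, 76.493972
5. 19.845861, -16.118056
6. -62.587364, 0.528778

Point 1:
  Latitude: 2.665′ = 0.044417°; total 25.0444167
  hemisphere S, so the sign is −
  Longitude: 125 + 15.532/60 = 125.2588667
  E ⇒ keep positive
Point 2:
  Latitude: 0′ + 57.9″ = 0.96500′; 34 + 0.96500/60 = 34.0160833
  S → negative
  Lon: 4′ + 9″ = 4.15000′; 174 + 4.15000/60 = 174.0691667
  E → positive
Point 3:
  Lat: 35.1603′ = 0.586005°; total 45.5860050
  hemisphere S, so the sign is −
  Lon: 44.646′ = 0.744100°; total 178.7441000
  hemisphere W, so the sign is −
Point 4:
  Latitude: 63 + 51/60 + 35.25/3600 = 63.8597917
  S → negative
  Longitude: 29′ + 38.3″ = 29.63833′; 76 + 29.63833/60 = 76.4939722
  E → positive
Point 5:
  Lat: 50′ + 45.1″ = 50.75167′; 19 + 50.75167/60 = 19.8458611
  N → positive
  λ: 7′ + 5″ = 7.08333′; 16 + 7.08333/60 = 16.1180556
  W → negative
Point 6:
  Latitude: 62° + 35/60 + 14.51/3600 = 62 + 0.583333 + 0.004031 = 62.5873639
  S → negative
  Longitude: 0° + 31/60 + 43.6/3600 = 0 + 0.516667 + 0.012111 = 0.5287778
  E ⇒ keep positive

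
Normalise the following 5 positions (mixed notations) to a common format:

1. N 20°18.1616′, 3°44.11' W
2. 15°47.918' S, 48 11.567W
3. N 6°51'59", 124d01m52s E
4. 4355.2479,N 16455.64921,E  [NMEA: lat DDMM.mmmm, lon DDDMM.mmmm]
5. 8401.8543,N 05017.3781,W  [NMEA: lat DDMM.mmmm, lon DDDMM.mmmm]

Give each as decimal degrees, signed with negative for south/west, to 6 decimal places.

Point 1:
  Lat: 18.1616′ = 0.302693°; total 20.3026933
  N → positive
  λ: 3 + 44.11/60 = 3.7351667
  hemisphere W, so the sign is −
Point 2:
  φ: 15 + 47.918/60 = 15.7986333
  hemisphere S, so the sign is −
  Lon: 48 + 11.567/60 = 48.1927833
  hemisphere W, so the sign is −
Point 3:
  φ: 6 + 51/60 + 59/3600 = 6.8663889
  N → positive
  Longitude: 1′ + 52″ = 1.86667′; 124 + 1.86667/60 = 124.0311111
  E ⇒ keep positive
Point 4:
  Lat: degrees = first 2 digits = 43, minutes = 55.2479; 43 + 55.2479/60 = 43.9207983
  N ⇒ keep positive
  Longitude: degrees = first 3 digits = 164, minutes = 55.64921; 164 + 55.64921/60 = 164.9274868
  E ⇒ keep positive
Point 5:
  Latitude: split at 2 digits → 84° and 1.8543′; 84 + 1.8543/60 = 84.0309050
  N → positive
  λ: split at 3 digits → 050° and 17.3781′; 50 + 17.3781/60 = 50.2896350
  W → negative

1. 20.302693, -3.735167
2. -15.798633, -48.192783
3. 6.866389, 124.031111
4. 43.920798, 164.927487
5. 84.030905, -50.289635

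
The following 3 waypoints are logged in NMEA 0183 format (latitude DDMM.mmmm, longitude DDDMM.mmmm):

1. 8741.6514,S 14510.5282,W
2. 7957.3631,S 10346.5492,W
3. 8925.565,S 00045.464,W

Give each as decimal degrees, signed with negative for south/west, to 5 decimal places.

1. -87.69419, -145.17547
2. -79.95605, -103.77582
3. -89.42608, -0.75773

Point 1:
  Lat: split at 2 digits → 87° and 41.6514′; 87 + 41.6514/60 = 87.694190
  hemisphere S, so the sign is −
  λ: degrees = first 3 digits = 145, minutes = 10.5282; 145 + 10.5282/60 = 145.175470
  W → negative
Point 2:
  φ: degrees = first 2 digits = 79, minutes = 57.3631; 79 + 57.3631/60 = 79.956052
  hemisphere S, so the sign is −
  Longitude: degrees = first 3 digits = 103, minutes = 46.5492; 103 + 46.5492/60 = 103.775820
  hemisphere W, so the sign is −
Point 3:
  Lat: split at 2 digits → 89° and 25.565′; 89 + 25.565/60 = 89.426083
  S ⇒ negate
  Lon: split at 3 digits → 000° and 45.464′; 0 + 45.464/60 = 0.757733
  hemisphere W, so the sign is −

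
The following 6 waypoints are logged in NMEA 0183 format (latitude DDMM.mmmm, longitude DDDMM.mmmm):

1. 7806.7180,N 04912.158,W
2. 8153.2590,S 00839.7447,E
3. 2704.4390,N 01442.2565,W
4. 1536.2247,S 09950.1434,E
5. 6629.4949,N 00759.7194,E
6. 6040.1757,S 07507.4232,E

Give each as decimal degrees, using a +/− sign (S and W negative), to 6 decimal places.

1. 78.111967, -49.202633
2. -81.887650, 8.662412
3. 27.073983, -14.704275
4. -15.603745, 99.835723
5. 66.491582, 7.995323
6. -60.669595, 75.123720

Point 1:
  Latitude: degrees = first 2 digits = 78, minutes = 6.718; 78 + 6.718/60 = 78.1119667
  N ⇒ keep positive
  Longitude: degrees = first 3 digits = 49, minutes = 12.158; 49 + 12.158/60 = 49.2026333
  W → negative
Point 2:
  Latitude: split at 2 digits → 81° and 53.259′; 81 + 53.259/60 = 81.8876500
  S → negative
  Longitude: degrees = first 3 digits = 8, minutes = 39.7447; 8 + 39.7447/60 = 8.6624117
  E ⇒ keep positive
Point 3:
  φ: split at 2 digits → 27° and 4.439′; 27 + 4.439/60 = 27.0739833
  N ⇒ keep positive
  Longitude: split at 3 digits → 014° and 42.2565′; 14 + 42.2565/60 = 14.7042750
  hemisphere W, so the sign is −
Point 4:
  Latitude: split at 2 digits → 15° and 36.2247′; 15 + 36.2247/60 = 15.6037450
  hemisphere S, so the sign is −
  Longitude: split at 3 digits → 099° and 50.1434′; 99 + 50.1434/60 = 99.8357233
  E ⇒ keep positive
Point 5:
  φ: degrees = first 2 digits = 66, minutes = 29.4949; 66 + 29.4949/60 = 66.4915817
  N → positive
  Longitude: degrees = first 3 digits = 7, minutes = 59.7194; 7 + 59.7194/60 = 7.9953233
  E → positive
Point 6:
  Lat: degrees = first 2 digits = 60, minutes = 40.1757; 60 + 40.1757/60 = 60.6695950
  hemisphere S, so the sign is −
  λ: degrees = first 3 digits = 75, minutes = 7.4232; 75 + 7.4232/60 = 75.1237200
  E → positive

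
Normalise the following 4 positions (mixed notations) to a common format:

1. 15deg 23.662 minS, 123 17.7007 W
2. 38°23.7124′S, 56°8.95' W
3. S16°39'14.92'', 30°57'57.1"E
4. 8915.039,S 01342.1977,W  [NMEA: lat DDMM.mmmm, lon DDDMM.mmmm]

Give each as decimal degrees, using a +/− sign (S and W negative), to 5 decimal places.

1. -15.39437, -123.29501
2. -38.39521, -56.14917
3. -16.65414, 30.96586
4. -89.25065, -13.70330

Point 1:
  Latitude: 23.662′ = 0.394367°; total 15.394367
  S → negative
  λ: 123 + 17.7007/60 = 123.295012
  hemisphere W, so the sign is −
Point 2:
  φ: 23.7124′ = 0.395207°; total 38.395207
  S → negative
  λ: 56 + 8.95/60 = 56.149167
  W ⇒ negate
Point 3:
  Lat: 39′ + 14.92″ = 39.24867′; 16 + 39.24867/60 = 16.654144
  hemisphere S, so the sign is −
  λ: 30 + 57/60 + 57.1/3600 = 30.965861
  E ⇒ keep positive
Point 4:
  Latitude: split at 2 digits → 89° and 15.039′; 89 + 15.039/60 = 89.250650
  S ⇒ negate
  Lon: split at 3 digits → 013° and 42.1977′; 13 + 42.1977/60 = 13.703295
  W → negative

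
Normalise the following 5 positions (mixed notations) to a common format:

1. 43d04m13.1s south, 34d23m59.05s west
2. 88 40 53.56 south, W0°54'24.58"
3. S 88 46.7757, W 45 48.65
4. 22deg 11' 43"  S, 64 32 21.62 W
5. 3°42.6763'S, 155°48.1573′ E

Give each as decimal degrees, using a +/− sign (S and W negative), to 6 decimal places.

1. -43.070306, -34.399736
2. -88.681544, -0.906828
3. -88.779595, -45.810833
4. -22.195278, -64.539339
5. -3.711272, 155.802622

Point 1:
  Latitude: 43 + 4/60 + 13.1/3600 = 43.0703056
  S ⇒ negate
  Lon: 23′ + 59.05″ = 23.98417′; 34 + 23.98417/60 = 34.3997361
  hemisphere W, so the sign is −
Point 2:
  Lat: 88° + 40/60 + 53.56/3600 = 88 + 0.666667 + 0.014878 = 88.6815444
  S → negative
  λ: 54′ + 24.58″ = 54.40967′; 0 + 54.40967/60 = 0.9068278
  W ⇒ negate
Point 3:
  Latitude: 88 + 46.7757/60 = 88.7795950
  hemisphere S, so the sign is −
  Lon: 45 + 48.65/60 = 45.8108333
  W → negative
Point 4:
  φ: 22 + 11/60 + 43/3600 = 22.1952778
  S ⇒ negate
  Longitude: 64 + 32/60 + 21.62/3600 = 64.5393389
  W → negative
Point 5:
  φ: 42.6763′ = 0.711272°; total 3.7112717
  S ⇒ negate
  Lon: 48.1573′ = 0.802622°; total 155.8026217
  E → positive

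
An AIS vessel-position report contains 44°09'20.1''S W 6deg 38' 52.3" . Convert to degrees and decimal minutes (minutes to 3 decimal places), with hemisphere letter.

44° 9.335′ S, 6° 38.872′ W

Latitude: 9 + 20.1/60 = 9.33500′
Longitude: 38 + 52.3/60 = 38.87167′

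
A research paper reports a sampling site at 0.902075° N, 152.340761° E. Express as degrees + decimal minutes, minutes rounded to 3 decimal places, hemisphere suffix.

0° 54.125′ N, 152° 20.446′ E

φ: 0° + 0.902075 × 60 = 0° 54.12450′
λ: minutes = (152.340761 − 152) × 60 = 20.44566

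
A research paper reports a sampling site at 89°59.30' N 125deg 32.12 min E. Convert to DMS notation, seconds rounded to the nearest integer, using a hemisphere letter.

89°59′18″ N, 125°32′7″ E

Lat: fractional minutes 0.30000 × 60 = 18.00″
λ: fractional minutes 0.12000 × 60 = 7.20″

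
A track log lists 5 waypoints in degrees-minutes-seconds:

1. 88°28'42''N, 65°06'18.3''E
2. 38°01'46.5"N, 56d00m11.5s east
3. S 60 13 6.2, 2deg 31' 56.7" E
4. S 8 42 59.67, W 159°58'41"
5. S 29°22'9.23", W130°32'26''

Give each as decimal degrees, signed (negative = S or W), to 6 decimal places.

1. 88.478333, 65.105083
2. 38.029583, 56.003194
3. -60.218389, 2.532417
4. -8.716575, -159.978056
5. -29.369231, -130.540556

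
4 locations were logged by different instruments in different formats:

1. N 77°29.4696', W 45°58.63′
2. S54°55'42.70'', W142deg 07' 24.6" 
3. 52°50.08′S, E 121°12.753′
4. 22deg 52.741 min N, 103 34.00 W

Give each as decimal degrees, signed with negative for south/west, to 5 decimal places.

Point 1:
  φ: 29.4696′ = 0.491160°; total 77.491160
  N ⇒ keep positive
  λ: 58.63′ = 0.977167°; total 45.977167
  W → negative
Point 2:
  Latitude: 55′ + 42.7″ = 55.71167′; 54 + 55.71167/60 = 54.928528
  S ⇒ negate
  Longitude: 142° + 7/60 + 24.6/3600 = 142 + 0.116667 + 0.006833 = 142.123500
  W → negative
Point 3:
  φ: 50.08′ = 0.834667°; total 52.834667
  hemisphere S, so the sign is −
  λ: 12.753′ = 0.212550°; total 121.212550
  E → positive
Point 4:
  φ: 52.741′ = 0.879017°; total 22.879017
  N → positive
  λ: 34′ = 0.566667°; total 103.566667
  hemisphere W, so the sign is −

1. 77.49116, -45.97717
2. -54.92853, -142.12350
3. -52.83467, 121.21255
4. 22.87902, -103.56667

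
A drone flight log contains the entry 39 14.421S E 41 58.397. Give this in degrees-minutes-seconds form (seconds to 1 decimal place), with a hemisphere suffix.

Latitude: fractional minutes 0.42100 × 60 = 25.260″
Lon: 58.39700′ → 58′ and 0.39700 × 60 = 23.820″

39°14′25.3″ S, 41°58′23.8″ E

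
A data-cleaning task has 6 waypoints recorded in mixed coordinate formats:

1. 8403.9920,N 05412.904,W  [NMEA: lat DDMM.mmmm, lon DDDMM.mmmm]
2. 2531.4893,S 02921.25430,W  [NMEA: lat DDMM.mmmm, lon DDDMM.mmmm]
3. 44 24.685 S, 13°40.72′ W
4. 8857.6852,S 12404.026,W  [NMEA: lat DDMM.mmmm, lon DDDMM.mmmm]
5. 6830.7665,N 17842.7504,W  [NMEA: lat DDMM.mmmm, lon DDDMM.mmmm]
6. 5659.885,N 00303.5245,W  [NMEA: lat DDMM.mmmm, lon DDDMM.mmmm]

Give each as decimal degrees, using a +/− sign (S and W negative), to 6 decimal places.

1. 84.066533, -54.215067
2. -25.524822, -29.354238
3. -44.411417, -13.678667
4. -88.961420, -124.067100
5. 68.512775, -178.712507
6. 56.998083, -3.058742

Point 1:
  φ: split at 2 digits → 84° and 3.992′; 84 + 3.992/60 = 84.0665333
  N → positive
  λ: split at 3 digits → 054° and 12.904′; 54 + 12.904/60 = 54.2150667
  W → negative
Point 2:
  Lat: degrees = first 2 digits = 25, minutes = 31.4893; 25 + 31.4893/60 = 25.5248217
  hemisphere S, so the sign is −
  Longitude: degrees = first 3 digits = 29, minutes = 21.2543; 29 + 21.2543/60 = 29.3542383
  hemisphere W, so the sign is −
Point 3:
  Lat: 44 + 24.685/60 = 44.4114167
  hemisphere S, so the sign is −
  Longitude: 13 + 40.72/60 = 13.6786667
  W ⇒ negate
Point 4:
  Latitude: degrees = first 2 digits = 88, minutes = 57.6852; 88 + 57.6852/60 = 88.9614200
  S ⇒ negate
  Longitude: split at 3 digits → 124° and 4.026′; 124 + 4.026/60 = 124.0671000
  W ⇒ negate
Point 5:
  Lat: degrees = first 2 digits = 68, minutes = 30.7665; 68 + 30.7665/60 = 68.5127750
  N → positive
  Lon: degrees = first 3 digits = 178, minutes = 42.7504; 178 + 42.7504/60 = 178.7125067
  hemisphere W, so the sign is −
Point 6:
  φ: degrees = first 2 digits = 56, minutes = 59.885; 56 + 59.885/60 = 56.9980833
  N → positive
  Lon: split at 3 digits → 003° and 3.5245′; 3 + 3.5245/60 = 3.0587417
  W → negative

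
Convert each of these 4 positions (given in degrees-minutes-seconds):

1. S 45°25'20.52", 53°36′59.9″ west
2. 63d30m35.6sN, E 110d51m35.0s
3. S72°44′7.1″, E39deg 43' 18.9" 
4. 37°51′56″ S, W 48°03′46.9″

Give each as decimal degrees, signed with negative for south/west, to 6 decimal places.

1. -45.422367, -53.616639
2. 63.509889, 110.859722
3. -72.735306, 39.721917
4. -37.865556, -48.063028

Point 1:
  Lat: 25′ + 20.52″ = 25.34200′; 45 + 25.34200/60 = 45.4223667
  S → negative
  Lon: 53° + 36/60 + 59.9/3600 = 53 + 0.600000 + 0.016639 = 53.6166389
  hemisphere W, so the sign is −
Point 2:
  Latitude: 30′ + 35.6″ = 30.59333′; 63 + 30.59333/60 = 63.5098889
  N → positive
  λ: 110° + 51/60 + 35/3600 = 110 + 0.850000 + 0.009722 = 110.8597222
  E ⇒ keep positive
Point 3:
  φ: 44′ + 7.1″ = 44.11833′; 72 + 44.11833/60 = 72.7353056
  S ⇒ negate
  Longitude: 39 + 43/60 + 18.9/3600 = 39.7219167
  E ⇒ keep positive
Point 4:
  Latitude: 51′ + 56″ = 51.93333′; 37 + 51.93333/60 = 37.8655556
  S ⇒ negate
  Lon: 48° + 3/60 + 46.9/3600 = 48 + 0.050000 + 0.013028 = 48.0630278
  W → negative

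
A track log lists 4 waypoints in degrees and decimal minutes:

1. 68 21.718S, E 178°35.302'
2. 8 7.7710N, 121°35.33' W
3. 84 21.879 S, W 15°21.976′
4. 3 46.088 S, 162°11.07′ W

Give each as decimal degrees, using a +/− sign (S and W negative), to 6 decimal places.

1. -68.361967, 178.588367
2. 8.129517, -121.588833
3. -84.364650, -15.366267
4. -3.768133, -162.184500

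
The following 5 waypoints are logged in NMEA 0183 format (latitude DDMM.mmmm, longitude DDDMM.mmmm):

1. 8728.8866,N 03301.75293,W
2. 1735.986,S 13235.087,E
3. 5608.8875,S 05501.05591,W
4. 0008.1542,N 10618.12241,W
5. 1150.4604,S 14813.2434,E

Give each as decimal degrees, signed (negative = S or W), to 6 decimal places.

1. 87.481443, -33.029216
2. -17.599767, 132.584783
3. -56.148125, -55.017599
4. 0.135903, -106.302040
5. -11.841007, 148.220723

Point 1:
  Lat: split at 2 digits → 87° and 28.8866′; 87 + 28.8866/60 = 87.4814433
  N ⇒ keep positive
  Longitude: split at 3 digits → 033° and 1.75293′; 33 + 1.75293/60 = 33.0292155
  W → negative
Point 2:
  φ: split at 2 digits → 17° and 35.986′; 17 + 35.986/60 = 17.5997667
  S → negative
  Lon: degrees = first 3 digits = 132, minutes = 35.087; 132 + 35.087/60 = 132.5847833
  E ⇒ keep positive
Point 3:
  Latitude: degrees = first 2 digits = 56, minutes = 8.8875; 56 + 8.8875/60 = 56.1481250
  S ⇒ negate
  λ: degrees = first 3 digits = 55, minutes = 1.05591; 55 + 1.05591/60 = 55.0175985
  hemisphere W, so the sign is −
Point 4:
  φ: split at 2 digits → 00° and 8.1542′; 0 + 8.1542/60 = 0.1359033
  N → positive
  Longitude: degrees = first 3 digits = 106, minutes = 18.12241; 106 + 18.12241/60 = 106.3020402
  W ⇒ negate
Point 5:
  φ: split at 2 digits → 11° and 50.4604′; 11 + 50.4604/60 = 11.8410067
  hemisphere S, so the sign is −
  Longitude: split at 3 digits → 148° and 13.2434′; 148 + 13.2434/60 = 148.2207233
  E → positive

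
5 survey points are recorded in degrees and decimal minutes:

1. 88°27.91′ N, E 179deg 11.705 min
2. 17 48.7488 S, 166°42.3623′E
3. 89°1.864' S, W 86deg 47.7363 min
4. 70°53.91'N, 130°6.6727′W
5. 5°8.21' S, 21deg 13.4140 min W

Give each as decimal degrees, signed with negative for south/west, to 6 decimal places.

1. 88.465167, 179.195083
2. -17.812480, 166.706038
3. -89.031067, -86.795605
4. 70.898500, -130.111212
5. -5.136833, -21.223567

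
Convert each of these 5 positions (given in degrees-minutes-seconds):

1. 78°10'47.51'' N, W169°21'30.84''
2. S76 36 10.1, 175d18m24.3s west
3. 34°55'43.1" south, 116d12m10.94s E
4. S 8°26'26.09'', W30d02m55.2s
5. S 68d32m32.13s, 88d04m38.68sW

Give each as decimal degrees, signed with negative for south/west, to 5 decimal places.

1. 78.17986, -169.35857
2. -76.60281, -175.30675
3. -34.92864, 116.20304
4. -8.44058, -30.04867
5. -68.54226, -88.07741

Point 1:
  Latitude: 78 + 10/60 + 47.51/3600 = 78.179864
  N → positive
  λ: 169 + 21/60 + 30.84/3600 = 169.358567
  W → negative
Point 2:
  Latitude: 76° + 36/60 + 10.1/3600 = 76 + 0.600000 + 0.002806 = 76.602806
  S ⇒ negate
  Lon: 175° + 18/60 + 24.3/3600 = 175 + 0.300000 + 0.006750 = 175.306750
  hemisphere W, so the sign is −
Point 3:
  Lat: 34° + 55/60 + 43.1/3600 = 34 + 0.916667 + 0.011972 = 34.928639
  hemisphere S, so the sign is −
  Lon: 116° + 12/60 + 10.94/3600 = 116 + 0.200000 + 0.003039 = 116.203039
  E ⇒ keep positive
Point 4:
  Lat: 26′ + 26.09″ = 26.43483′; 8 + 26.43483/60 = 8.440581
  hemisphere S, so the sign is −
  Lon: 2′ + 55.2″ = 2.92000′; 30 + 2.92000/60 = 30.048667
  W → negative
Point 5:
  φ: 68 + 32/60 + 32.13/3600 = 68.542258
  S ⇒ negate
  Longitude: 88 + 4/60 + 38.68/3600 = 88.077411
  W → negative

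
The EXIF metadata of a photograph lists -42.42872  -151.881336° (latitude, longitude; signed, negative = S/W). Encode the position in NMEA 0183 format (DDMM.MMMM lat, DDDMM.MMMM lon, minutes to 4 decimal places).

4225.7232,S / 15152.8802,W

Latitude is negative → S; |value| = 42.428720
Latitude: 42° + 0.428720 × 60 = 42° 25.723200′
Longitude is negative → W; |value| = 151.881336
Lon: minutes = (151.881336 − 151) × 60 = 52.880160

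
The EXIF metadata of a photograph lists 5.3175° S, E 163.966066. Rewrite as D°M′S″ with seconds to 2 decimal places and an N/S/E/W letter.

Latitude: 0.317500° → 19.05000′; 0.05000 × 60 = 3.0000″
Longitude: whole degrees 163; 57.96396′ → 57′ and 57.8376″

5°19′3.00″ S, 163°57′57.84″ E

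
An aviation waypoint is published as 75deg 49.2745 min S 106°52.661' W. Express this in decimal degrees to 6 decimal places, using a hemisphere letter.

75.821242° S, 106.877683° W

Lat: 49.2745′ = 0.821242°; total 75.8212417
Longitude: 106 + 52.661/60 = 106.8776833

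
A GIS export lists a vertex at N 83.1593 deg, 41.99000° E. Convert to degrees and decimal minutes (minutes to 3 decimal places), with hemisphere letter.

83° 9.558′ N, 41° 59.400′ E

Lat: minutes = (83.159300 − 83) × 60 = 9.55800
Lon: fractional part 0.990000 → 59.40000 minutes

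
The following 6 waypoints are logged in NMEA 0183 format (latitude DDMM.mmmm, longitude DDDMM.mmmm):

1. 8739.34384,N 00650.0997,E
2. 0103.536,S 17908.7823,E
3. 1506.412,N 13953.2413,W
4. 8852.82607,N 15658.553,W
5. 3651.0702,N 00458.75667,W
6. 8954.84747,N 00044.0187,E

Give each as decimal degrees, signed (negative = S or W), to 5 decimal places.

1. 87.65573, 6.83500
2. -1.05893, 179.14637
3. 15.10687, -139.88736
4. 88.88043, -156.97588
5. 36.85117, -4.97928
6. 89.91412, 0.73365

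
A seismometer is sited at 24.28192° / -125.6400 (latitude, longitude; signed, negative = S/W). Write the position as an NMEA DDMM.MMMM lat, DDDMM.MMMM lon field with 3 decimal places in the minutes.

2416.915,N / 12538.400,W

Lat: 24° + 0.281920 × 60 = 24° 16.91520′
Longitude is negative → W; |value| = 125.640000
λ: 125° + 0.640000 × 60 = 125° 38.40000′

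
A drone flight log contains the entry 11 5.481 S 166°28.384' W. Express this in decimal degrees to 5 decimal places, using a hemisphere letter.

Lat: 5.481′ = 0.091350°; total 11.091350
Lon: 166 + 28.384/60 = 166.473067

11.09135° S, 166.47307° W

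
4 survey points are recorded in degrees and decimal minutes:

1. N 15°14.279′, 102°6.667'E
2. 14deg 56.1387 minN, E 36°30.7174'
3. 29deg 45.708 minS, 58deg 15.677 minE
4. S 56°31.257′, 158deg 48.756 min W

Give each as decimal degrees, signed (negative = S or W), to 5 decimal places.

1. 15.23798, 102.11112
2. 14.93565, 36.51196
3. -29.76180, 58.26128
4. -56.52095, -158.81260

Point 1:
  Lat: 14.279′ = 0.237983°; total 15.237983
  N ⇒ keep positive
  λ: 102 + 6.667/60 = 102.111117
  E ⇒ keep positive
Point 2:
  Latitude: 56.1387′ = 0.935645°; total 14.935645
  N ⇒ keep positive
  λ: 36 + 30.7174/60 = 36.511957
  E → positive
Point 3:
  Lat: 29 + 45.708/60 = 29.761800
  S → negative
  Lon: 15.677′ = 0.261283°; total 58.261283
  E ⇒ keep positive
Point 4:
  Lat: 31.257′ = 0.520950°; total 56.520950
  S ⇒ negate
  Lon: 48.756′ = 0.812600°; total 158.812600
  hemisphere W, so the sign is −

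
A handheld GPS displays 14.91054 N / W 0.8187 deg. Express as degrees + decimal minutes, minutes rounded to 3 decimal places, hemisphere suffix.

Lat: fractional part 0.910540 → 54.63240 minutes
Longitude: minutes = (0.818700 − 0) × 60 = 49.12200

14° 54.632′ N, 0° 49.122′ W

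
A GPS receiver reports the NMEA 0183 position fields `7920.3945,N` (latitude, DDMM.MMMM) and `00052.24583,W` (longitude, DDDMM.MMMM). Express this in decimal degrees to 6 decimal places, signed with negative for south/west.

79.339908, -0.870764

Latitude: degrees = first 2 digits = 79, minutes = 20.3945; 79 + 20.3945/60 = 79.3399083
N → positive
Longitude: split at 3 digits → 000° and 52.24583′; 0 + 52.24583/60 = 0.8707638
W ⇒ negate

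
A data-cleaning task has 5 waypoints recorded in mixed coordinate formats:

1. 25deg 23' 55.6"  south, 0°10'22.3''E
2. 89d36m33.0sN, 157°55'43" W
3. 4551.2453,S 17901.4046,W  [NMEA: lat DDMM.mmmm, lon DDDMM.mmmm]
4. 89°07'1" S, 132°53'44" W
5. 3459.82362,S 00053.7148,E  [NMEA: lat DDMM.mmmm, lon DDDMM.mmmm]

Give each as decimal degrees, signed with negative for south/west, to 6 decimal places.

Point 1:
  φ: 23′ + 55.6″ = 23.92667′; 25 + 23.92667/60 = 25.3987778
  S ⇒ negate
  λ: 10′ + 22.3″ = 10.37167′; 0 + 10.37167/60 = 0.1728611
  E ⇒ keep positive
Point 2:
  Lat: 36′ + 33″ = 36.55000′; 89 + 36.55000/60 = 89.6091667
  N ⇒ keep positive
  λ: 157 + 55/60 + 43/3600 = 157.9286111
  W ⇒ negate
Point 3:
  φ: degrees = first 2 digits = 45, minutes = 51.2453; 45 + 51.2453/60 = 45.8540883
  S ⇒ negate
  Longitude: degrees = first 3 digits = 179, minutes = 1.4046; 179 + 1.4046/60 = 179.0234100
  hemisphere W, so the sign is −
Point 4:
  φ: 89 + 7/60 + 1/3600 = 89.1169444
  S → negative
  Lon: 53′ + 44″ = 53.73333′; 132 + 53.73333/60 = 132.8955556
  W ⇒ negate
Point 5:
  φ: split at 2 digits → 34° and 59.82362′; 34 + 59.82362/60 = 34.9970603
  hemisphere S, so the sign is −
  λ: degrees = first 3 digits = 0, minutes = 53.7148; 0 + 53.7148/60 = 0.8952467
  E ⇒ keep positive

1. -25.398778, 0.172861
2. 89.609167, -157.928611
3. -45.854088, -179.023410
4. -89.116944, -132.895556
5. -34.997060, 0.895247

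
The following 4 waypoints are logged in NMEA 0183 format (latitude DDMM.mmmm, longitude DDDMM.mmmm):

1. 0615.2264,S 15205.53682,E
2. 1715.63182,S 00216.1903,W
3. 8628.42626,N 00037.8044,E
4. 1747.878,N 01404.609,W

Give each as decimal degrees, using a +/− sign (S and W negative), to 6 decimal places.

1. -6.253773, 152.092280
2. -17.260530, -2.269838
3. 86.473771, 0.630073
4. 17.797967, -14.076817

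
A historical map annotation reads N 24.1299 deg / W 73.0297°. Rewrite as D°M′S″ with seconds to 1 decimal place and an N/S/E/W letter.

Lat: 0.129900° → 7.79400′; 0.79400 × 60 = 47.640″
λ: 0.029700 × 60 = 1.78200′ → 1′, remainder × 60 = 46.920″

24°07′47.6″ N, 73°01′46.9″ W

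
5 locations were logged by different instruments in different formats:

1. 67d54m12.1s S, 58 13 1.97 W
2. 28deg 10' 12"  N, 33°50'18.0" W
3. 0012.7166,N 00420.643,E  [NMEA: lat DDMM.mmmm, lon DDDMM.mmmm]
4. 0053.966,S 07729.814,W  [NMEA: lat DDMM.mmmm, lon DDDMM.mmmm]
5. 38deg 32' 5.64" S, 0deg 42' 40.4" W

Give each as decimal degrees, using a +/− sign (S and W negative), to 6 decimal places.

1. -67.903361, -58.217214
2. 28.170000, -33.838333
3. 0.211943, 4.344050
4. -0.899433, -77.496900
5. -38.534900, -0.711222

Point 1:
  φ: 67° + 54/60 + 12.1/3600 = 67 + 0.900000 + 0.003361 = 67.9033611
  S → negative
  Lon: 58° + 13/60 + 1.97/3600 = 58 + 0.216667 + 0.000547 = 58.2172139
  W ⇒ negate
Point 2:
  Lat: 10′ + 12″ = 10.20000′; 28 + 10.20000/60 = 28.1700000
  N → positive
  Longitude: 33 + 50/60 + 18/3600 = 33.8383333
  W ⇒ negate
Point 3:
  Latitude: split at 2 digits → 00° and 12.7166′; 0 + 12.7166/60 = 0.2119433
  N → positive
  λ: degrees = first 3 digits = 4, minutes = 20.643; 4 + 20.643/60 = 4.3440500
  E → positive
Point 4:
  Latitude: split at 2 digits → 00° and 53.966′; 0 + 53.966/60 = 0.8994333
  S ⇒ negate
  Longitude: degrees = first 3 digits = 77, minutes = 29.814; 77 + 29.814/60 = 77.4969000
  W ⇒ negate
Point 5:
  φ: 38° + 32/60 + 5.64/3600 = 38 + 0.533333 + 0.001567 = 38.5349000
  S ⇒ negate
  Lon: 0 + 42/60 + 40.4/3600 = 0.7112222
  hemisphere W, so the sign is −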